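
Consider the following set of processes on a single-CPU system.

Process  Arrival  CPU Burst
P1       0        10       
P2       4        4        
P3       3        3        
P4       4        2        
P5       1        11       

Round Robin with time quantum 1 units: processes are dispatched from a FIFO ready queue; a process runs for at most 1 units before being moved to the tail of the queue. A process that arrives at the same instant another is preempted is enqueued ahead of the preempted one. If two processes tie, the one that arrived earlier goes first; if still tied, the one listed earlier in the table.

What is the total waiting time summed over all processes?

Schedule: | P1 0-1 | P5 1-2 | P1 2-3 | P5 3-4 | P3 4-5 | P1 5-6 | P2 6-7 | P4 7-8 | P5 8-9 | P3 9-10 | P1 10-11 | P2 11-12 | P4 12-13 | P5 13-14 | P3 14-15 | P1 15-16 | P2 16-17 | P5 17-18 | P1 18-19 | P2 19-20 | P5 20-21 | P1 21-22 | P5 22-23 | P1 23-24 | P5 24-25 | P1 25-26 | P5 26-27 | P1 27-28 | P5 28-30 |
Completion: P1=28  P2=20  P3=15  P4=13  P5=30
Turnaround (C−A): P1=28  P2=16  P3=12  P4=9  P5=29
Waiting = turnaround − burst: P1=18, P2=12, P3=9, P4=7, P5=18
Total waiting = 18 + 12 + 9 + 7 + 18 = 64

64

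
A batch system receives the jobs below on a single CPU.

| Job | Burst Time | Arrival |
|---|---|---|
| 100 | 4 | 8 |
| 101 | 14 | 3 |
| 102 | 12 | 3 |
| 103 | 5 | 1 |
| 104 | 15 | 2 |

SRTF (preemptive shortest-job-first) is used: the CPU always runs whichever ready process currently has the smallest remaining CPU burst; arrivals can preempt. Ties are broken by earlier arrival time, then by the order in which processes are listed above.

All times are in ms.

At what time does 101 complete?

Timeline: | idle 0-1 | 103 1-6 | 102 6-8 | 100 8-12 | 102 12-22 | 101 22-36 | 104 36-51 |
Completion: 100=12  101=36  102=22  103=6  104=51
Turnaround (C−A): 100=4  101=33  102=19  103=5  104=49

36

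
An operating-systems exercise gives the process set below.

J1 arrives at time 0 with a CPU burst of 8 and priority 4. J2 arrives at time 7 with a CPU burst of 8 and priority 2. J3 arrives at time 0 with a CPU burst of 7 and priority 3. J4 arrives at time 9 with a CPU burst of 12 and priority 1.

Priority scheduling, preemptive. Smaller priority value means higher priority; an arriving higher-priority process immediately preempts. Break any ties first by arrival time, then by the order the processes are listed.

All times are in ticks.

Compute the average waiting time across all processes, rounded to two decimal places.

9.75

Gantt: | J3 0-7 | J2 7-9 | J4 9-21 | J2 21-27 | J1 27-35 |
Completion: J1=35  J2=27  J3=7  J4=21
Turnaround (C−A): J1=35  J2=20  J3=7  J4=12
Waiting times: J1=27, J2=12, J3=0, J4=0
Average waiting = (27+12+0+0) / 4 = 39/4 = 9.75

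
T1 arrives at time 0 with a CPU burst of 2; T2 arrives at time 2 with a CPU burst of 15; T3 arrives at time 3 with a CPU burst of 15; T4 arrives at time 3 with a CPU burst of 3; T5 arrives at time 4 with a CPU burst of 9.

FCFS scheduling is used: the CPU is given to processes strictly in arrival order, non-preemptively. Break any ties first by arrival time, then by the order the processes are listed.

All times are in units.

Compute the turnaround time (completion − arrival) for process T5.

40

Gantt: | T1 0-2 | T2 2-17 | T3 17-32 | T4 32-35 | T5 35-44 |
Completion: T1=2  T2=17  T3=32  T4=35  T5=44
Turnaround (C−A): T1=2  T2=15  T3=29  T4=32  T5=40
Turnaround(T5) = completion − arrival = 44 − 4 = 40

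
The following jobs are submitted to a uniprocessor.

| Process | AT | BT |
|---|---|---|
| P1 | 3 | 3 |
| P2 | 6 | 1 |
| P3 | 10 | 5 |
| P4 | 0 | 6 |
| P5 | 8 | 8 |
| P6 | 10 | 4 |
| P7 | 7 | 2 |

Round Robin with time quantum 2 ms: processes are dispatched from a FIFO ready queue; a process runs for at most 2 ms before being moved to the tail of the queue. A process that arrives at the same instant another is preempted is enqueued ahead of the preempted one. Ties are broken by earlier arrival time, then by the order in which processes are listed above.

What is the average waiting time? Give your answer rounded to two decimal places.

6.57

Schedule: | P4 0-4 | P1 4-6 | P4 6-8 | P2 8-9 | P1 9-10 | P7 10-12 | P5 12-14 | P3 14-16 | P6 16-18 | P5 18-20 | P3 20-22 | P6 22-24 | P5 24-26 | P3 26-27 | P5 27-29 |
Completion: P1=10  P2=9  P3=27  P4=8  P5=29  P6=24  P7=12
Turnaround (C−A): P1=7  P2=3  P3=17  P4=8  P5=21  P6=14  P7=5
Waiting times: P1=4, P2=2, P3=12, P4=2, P5=13, P6=10, P7=3
Average waiting = (4+2+12+2+13+10+3) / 7 = 46/7 = 6.57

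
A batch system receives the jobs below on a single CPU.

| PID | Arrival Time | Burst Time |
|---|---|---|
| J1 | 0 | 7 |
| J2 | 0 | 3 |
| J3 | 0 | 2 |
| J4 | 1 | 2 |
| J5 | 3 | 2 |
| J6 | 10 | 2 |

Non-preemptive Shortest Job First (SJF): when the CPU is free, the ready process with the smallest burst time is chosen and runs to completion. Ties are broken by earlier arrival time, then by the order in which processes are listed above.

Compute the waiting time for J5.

Schedule: | J3 0-2 | J4 2-4 | J5 4-6 | J2 6-9 | J1 9-16 | J6 16-18 |
Completion: J1=16  J2=9  J3=2  J4=4  J5=6  J6=18
Waiting(J5) = turnaround − burst = 3 − 2 = 1

1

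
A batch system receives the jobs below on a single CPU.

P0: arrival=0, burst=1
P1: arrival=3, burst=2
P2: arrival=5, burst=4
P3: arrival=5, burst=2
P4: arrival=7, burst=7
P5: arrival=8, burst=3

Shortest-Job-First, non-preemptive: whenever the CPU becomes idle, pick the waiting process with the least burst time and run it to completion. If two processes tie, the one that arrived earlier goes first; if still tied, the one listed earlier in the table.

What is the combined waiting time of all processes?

12

Timeline: | P0 0-1 | idle 1-3 | P1 3-5 | P3 5-7 | P2 7-11 | P5 11-14 | P4 14-21 |
Completion: P0=1  P1=5  P2=11  P3=7  P4=21  P5=14
Turnaround (C−A): P0=1  P1=2  P2=6  P3=2  P4=14  P5=6
Waiting = turnaround − burst: P0=0, P1=0, P2=2, P3=0, P4=7, P5=3
Total waiting = 0 + 0 + 2 + 0 + 7 + 3 = 12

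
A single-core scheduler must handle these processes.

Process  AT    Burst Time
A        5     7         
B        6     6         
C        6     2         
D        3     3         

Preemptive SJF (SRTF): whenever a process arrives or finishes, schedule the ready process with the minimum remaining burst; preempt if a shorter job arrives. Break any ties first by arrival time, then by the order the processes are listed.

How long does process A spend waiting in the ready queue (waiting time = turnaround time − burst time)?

9

Timeline: | idle 0-3 | D 3-6 | C 6-8 | B 8-14 | A 14-21 |
Completion: A=21  B=14  C=8  D=6
Turnaround (C−A): A=16  B=8  C=2  D=3
Waiting(A) = turnaround − burst = 16 − 7 = 9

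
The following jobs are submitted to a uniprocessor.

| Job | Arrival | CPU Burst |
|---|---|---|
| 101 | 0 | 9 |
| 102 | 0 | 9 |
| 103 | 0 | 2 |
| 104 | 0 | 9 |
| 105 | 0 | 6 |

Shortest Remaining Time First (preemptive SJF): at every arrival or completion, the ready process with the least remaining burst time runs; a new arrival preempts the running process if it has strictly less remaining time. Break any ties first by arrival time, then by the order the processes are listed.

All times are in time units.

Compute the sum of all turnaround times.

Timeline: | 103 0-2 | 105 2-8 | 101 8-17 | 102 17-26 | 104 26-35 |
Completion: 101=17  102=26  103=2  104=35  105=8
Turnaround (C−A): 101=17  102=26  103=2  104=35  105=8
Turnaround = completion − arrival: 101=17, 102=26, 103=2, 104=35, 105=8
Total turnaround = 17 + 26 + 2 + 35 + 8 = 88

88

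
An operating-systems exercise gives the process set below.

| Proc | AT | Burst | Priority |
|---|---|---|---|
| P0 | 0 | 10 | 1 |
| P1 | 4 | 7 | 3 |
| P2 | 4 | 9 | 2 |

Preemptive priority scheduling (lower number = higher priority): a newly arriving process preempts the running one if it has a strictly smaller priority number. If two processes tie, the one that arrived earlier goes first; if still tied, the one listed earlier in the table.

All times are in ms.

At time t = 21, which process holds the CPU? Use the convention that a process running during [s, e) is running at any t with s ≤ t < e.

P1

Timeline: | P0 0-10 | P2 10-19 | P1 19-26 |
Completion: P0=10  P1=26  P2=19
Turnaround (C−A): P0=10  P1=22  P2=15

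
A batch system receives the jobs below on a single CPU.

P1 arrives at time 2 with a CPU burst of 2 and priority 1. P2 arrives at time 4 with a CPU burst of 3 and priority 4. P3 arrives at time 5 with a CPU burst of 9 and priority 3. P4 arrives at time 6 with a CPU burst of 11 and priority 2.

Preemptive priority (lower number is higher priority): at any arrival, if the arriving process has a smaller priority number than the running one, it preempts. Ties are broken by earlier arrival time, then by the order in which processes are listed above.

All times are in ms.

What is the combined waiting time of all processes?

31

Schedule: | idle 0-2 | P1 2-4 | P2 4-5 | P3 5-6 | P4 6-17 | P3 17-25 | P2 25-27 |
Completion: P1=4  P2=27  P3=25  P4=17
Waiting = turnaround − burst: P1=0, P2=20, P3=11, P4=0
Total waiting = 0 + 20 + 11 + 0 = 31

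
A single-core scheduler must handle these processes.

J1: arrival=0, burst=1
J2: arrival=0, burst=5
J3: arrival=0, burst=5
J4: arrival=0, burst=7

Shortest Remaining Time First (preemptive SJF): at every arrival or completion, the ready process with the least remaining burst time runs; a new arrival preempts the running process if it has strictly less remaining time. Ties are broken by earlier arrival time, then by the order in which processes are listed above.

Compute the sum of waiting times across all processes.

Schedule: | J1 0-1 | J2 1-6 | J3 6-11 | J4 11-18 |
Completion: J1=1  J2=6  J3=11  J4=18
Turnaround (C−A): J1=1  J2=6  J3=11  J4=18
Waiting = turnaround − burst: J1=0, J2=1, J3=6, J4=11
Total waiting = 0 + 1 + 6 + 11 = 18

18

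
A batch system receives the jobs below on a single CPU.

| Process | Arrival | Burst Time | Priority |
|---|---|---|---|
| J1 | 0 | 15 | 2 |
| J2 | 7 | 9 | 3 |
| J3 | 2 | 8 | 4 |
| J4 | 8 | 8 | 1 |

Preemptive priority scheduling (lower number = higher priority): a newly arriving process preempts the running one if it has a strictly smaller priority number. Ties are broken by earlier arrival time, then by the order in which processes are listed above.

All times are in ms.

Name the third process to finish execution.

Schedule: | J1 0-8 | J4 8-16 | J1 16-23 | J2 23-32 | J3 32-40 |
Completion: J1=23  J2=32  J3=40  J4=16
Turnaround (C−A): J1=23  J2=25  J3=38  J4=8
Finish order: J4 → J1 → J2 → J3

J2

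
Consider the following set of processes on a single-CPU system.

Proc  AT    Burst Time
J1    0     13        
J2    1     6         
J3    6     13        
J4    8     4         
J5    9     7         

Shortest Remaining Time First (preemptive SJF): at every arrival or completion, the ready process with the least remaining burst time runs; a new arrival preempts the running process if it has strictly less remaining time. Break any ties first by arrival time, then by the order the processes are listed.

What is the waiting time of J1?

Schedule: | J1 0-1 | J2 1-7 | J1 7-8 | J4 8-12 | J5 12-19 | J1 19-30 | J3 30-43 |
Completion: J1=30  J2=7  J3=43  J4=12  J5=19
Turnaround (C−A): J1=30  J2=6  J3=37  J4=4  J5=10
Waiting(J1) = turnaround − burst = 30 − 13 = 17

17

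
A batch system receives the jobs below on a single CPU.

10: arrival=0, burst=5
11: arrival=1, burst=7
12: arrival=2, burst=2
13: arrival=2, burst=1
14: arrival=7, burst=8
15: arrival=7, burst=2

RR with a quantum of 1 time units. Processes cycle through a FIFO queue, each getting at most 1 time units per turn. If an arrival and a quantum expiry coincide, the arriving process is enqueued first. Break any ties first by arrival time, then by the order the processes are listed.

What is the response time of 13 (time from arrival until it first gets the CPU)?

Timeline: | 10 0-1 | 11 1-2 | 10 2-3 | 12 3-4 | 13 4-5 | 11 5-6 | 10 6-7 | 12 7-8 | 11 8-9 | 14 9-10 | 15 10-11 | 10 11-12 | 11 12-13 | 14 13-14 | 15 14-15 | 10 15-16 | 11 16-17 | 14 17-18 | 11 18-19 | 14 19-20 | 11 20-21 | 14 21-25 |
Completion: 10=16  11=21  12=8  13=5  14=25  15=15
Turnaround (C−A): 10=16  11=20  12=6  13=3  14=18  15=8
Response(13) = first start − arrival = 4 − 2 = 2

2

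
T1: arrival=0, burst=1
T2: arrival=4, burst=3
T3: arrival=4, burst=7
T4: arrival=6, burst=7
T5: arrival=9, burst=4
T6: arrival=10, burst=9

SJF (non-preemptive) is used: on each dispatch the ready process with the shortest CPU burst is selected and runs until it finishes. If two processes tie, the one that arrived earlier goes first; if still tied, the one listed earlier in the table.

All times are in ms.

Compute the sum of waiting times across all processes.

35

Schedule: | T1 0-1 | idle 1-4 | T2 4-7 | T3 7-14 | T5 14-18 | T4 18-25 | T6 25-34 |
Completion: T1=1  T2=7  T3=14  T4=25  T5=18  T6=34
Waiting = turnaround − burst: T1=0, T2=0, T3=3, T4=12, T5=5, T6=15
Total waiting = 0 + 0 + 3 + 12 + 5 + 15 = 35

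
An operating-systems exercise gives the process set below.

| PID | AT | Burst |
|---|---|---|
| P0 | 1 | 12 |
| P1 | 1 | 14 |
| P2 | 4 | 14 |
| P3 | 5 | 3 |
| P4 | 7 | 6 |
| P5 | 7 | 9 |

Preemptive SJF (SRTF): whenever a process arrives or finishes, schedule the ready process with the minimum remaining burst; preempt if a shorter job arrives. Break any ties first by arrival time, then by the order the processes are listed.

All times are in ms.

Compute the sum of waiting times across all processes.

Gantt: | idle 0-1 | P0 1-5 | P3 5-8 | P4 8-14 | P0 14-22 | P5 22-31 | P1 31-45 | P2 45-59 |
Completion: P0=22  P1=45  P2=59  P3=8  P4=14  P5=31
Turnaround (C−A): P0=21  P1=44  P2=55  P3=3  P4=7  P5=24
Waiting = turnaround − burst: P0=9, P1=30, P2=41, P3=0, P4=1, P5=15
Total waiting = 9 + 30 + 41 + 0 + 1 + 15 = 96

96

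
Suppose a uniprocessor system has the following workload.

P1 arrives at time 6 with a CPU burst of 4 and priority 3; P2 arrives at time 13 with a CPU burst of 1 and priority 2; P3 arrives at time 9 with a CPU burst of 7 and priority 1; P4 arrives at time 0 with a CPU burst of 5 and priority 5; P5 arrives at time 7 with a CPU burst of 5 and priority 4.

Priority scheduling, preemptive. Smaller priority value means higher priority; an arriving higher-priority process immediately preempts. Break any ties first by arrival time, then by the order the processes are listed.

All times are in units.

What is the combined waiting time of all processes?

Schedule: | P4 0-5 | idle 5-6 | P1 6-9 | P3 9-16 | P2 16-17 | P1 17-18 | P5 18-23 |
Completion: P1=18  P2=17  P3=16  P4=5  P5=23
Turnaround (C−A): P1=12  P2=4  P3=7  P4=5  P5=16
Waiting = turnaround − burst: P1=8, P2=3, P3=0, P4=0, P5=11
Total waiting = 8 + 3 + 0 + 0 + 11 = 22

22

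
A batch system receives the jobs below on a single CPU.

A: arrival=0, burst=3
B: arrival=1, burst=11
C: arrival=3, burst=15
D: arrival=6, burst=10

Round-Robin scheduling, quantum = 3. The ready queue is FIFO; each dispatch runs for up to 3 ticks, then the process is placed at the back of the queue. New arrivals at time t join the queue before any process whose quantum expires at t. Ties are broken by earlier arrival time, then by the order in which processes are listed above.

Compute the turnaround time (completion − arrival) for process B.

31

Schedule: | A 0-3 | B 3-6 | C 6-9 | D 9-12 | B 12-15 | C 15-18 | D 18-21 | B 21-24 | C 24-27 | D 27-30 | B 30-32 | C 32-35 | D 35-36 | C 36-39 |
Completion: A=3  B=32  C=39  D=36
Turnaround(B) = completion − arrival = 32 − 1 = 31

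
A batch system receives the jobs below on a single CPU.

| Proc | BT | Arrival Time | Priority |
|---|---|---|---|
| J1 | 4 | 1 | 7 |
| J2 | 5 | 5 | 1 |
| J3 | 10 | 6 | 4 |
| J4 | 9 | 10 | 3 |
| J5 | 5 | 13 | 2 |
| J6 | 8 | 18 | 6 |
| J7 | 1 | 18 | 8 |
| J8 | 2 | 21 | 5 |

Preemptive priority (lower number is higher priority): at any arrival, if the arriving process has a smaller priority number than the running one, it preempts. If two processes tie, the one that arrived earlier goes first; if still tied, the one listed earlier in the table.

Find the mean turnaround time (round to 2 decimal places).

Gantt: | idle 0-1 | J1 1-5 | J2 5-10 | J4 10-13 | J5 13-18 | J4 18-24 | J3 24-34 | J8 34-36 | J6 36-44 | J7 44-45 |
Completion: J1=5  J2=10  J3=34  J4=24  J5=18  J6=44  J7=45  J8=36
Turnaround times: J1=4, J2=5, J3=28, J4=14, J5=5, J6=26, J7=27, J8=15
Average turnaround = (4+5+28+14+5+26+27+15) / 8 = 124/8 = 15.50

15.50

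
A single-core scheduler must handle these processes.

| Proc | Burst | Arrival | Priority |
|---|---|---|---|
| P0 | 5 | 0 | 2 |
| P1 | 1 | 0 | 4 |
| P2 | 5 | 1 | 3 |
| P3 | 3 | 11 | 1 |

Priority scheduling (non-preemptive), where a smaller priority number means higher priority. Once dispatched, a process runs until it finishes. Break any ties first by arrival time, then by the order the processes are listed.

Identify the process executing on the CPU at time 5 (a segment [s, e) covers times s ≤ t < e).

P2

Timeline: | P0 0-5 | P2 5-10 | P1 10-11 | P3 11-14 |
Completion: P0=5  P1=11  P2=10  P3=14
Turnaround (C−A): P0=5  P1=11  P2=9  P3=3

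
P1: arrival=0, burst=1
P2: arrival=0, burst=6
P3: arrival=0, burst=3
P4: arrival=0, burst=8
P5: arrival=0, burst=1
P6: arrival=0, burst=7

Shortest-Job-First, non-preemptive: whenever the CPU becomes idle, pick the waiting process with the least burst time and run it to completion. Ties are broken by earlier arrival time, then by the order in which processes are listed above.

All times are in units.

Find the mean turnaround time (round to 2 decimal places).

Gantt: | P1 0-1 | P5 1-2 | P3 2-5 | P2 5-11 | P6 11-18 | P4 18-26 |
Completion: P1=1  P2=11  P3=5  P4=26  P5=2  P6=18
Turnaround (C−A): P1=1  P2=11  P3=5  P4=26  P5=2  P6=18
Turnaround times: P1=1, P2=11, P3=5, P4=26, P5=2, P6=18
Average turnaround = (1+11+5+26+2+18) / 6 = 63/6 = 10.50

10.50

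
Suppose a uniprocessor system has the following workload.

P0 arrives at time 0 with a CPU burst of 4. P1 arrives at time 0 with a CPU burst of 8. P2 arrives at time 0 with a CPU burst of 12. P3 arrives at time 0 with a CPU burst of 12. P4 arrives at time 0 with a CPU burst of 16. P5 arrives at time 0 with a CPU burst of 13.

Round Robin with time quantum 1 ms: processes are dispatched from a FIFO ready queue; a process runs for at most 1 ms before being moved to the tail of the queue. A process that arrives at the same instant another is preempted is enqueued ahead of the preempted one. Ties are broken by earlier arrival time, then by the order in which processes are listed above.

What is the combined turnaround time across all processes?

Timeline: | P0 0-1 | P1 1-2 | P2 2-3 | P3 3-4 | P4 4-5 | P5 5-6 | P0 6-7 | P1 7-8 | P2 8-9 | P3 9-10 | P4 10-11 | P5 11-12 | P0 12-13 | P1 13-14 | P2 14-15 | P3 15-16 | P4 16-17 | P5 17-18 | P0 18-19 | P1 19-20 | P2 20-21 | P3 21-22 | P4 22-23 | P5 23-24 | P1 24-25 | P2 25-26 | P3 26-27 | P4 27-28 | P5 28-29 | P1 29-30 | P2 30-31 | P3 31-32 | P4 32-33 | P5 33-34 | P1 34-35 | P2 35-36 | P3 36-37 | P4 37-38 | P5 38-39 | P1 39-40 | P2 40-41 | P3 41-42 | P4 42-43 | P5 43-44 | P2 44-45 | P3 45-46 | P4 46-47 | P5 47-48 | P2 48-49 | P3 49-50 | P4 50-51 | P5 51-52 | P2 52-53 | P3 53-54 | P4 54-55 | P5 55-56 | P2 56-57 | P3 57-58 | P4 58-59 | P5 59-60 | P4 60-61 | P5 61-62 | P4 62-65 |
Completion: P0=19  P1=40  P2=57  P3=58  P4=65  P5=62
Turnaround (C−A): P0=19  P1=40  P2=57  P3=58  P4=65  P5=62
Turnaround = completion − arrival: P0=19, P1=40, P2=57, P3=58, P4=65, P5=62
Total turnaround = 19 + 40 + 57 + 58 + 65 + 62 = 301

301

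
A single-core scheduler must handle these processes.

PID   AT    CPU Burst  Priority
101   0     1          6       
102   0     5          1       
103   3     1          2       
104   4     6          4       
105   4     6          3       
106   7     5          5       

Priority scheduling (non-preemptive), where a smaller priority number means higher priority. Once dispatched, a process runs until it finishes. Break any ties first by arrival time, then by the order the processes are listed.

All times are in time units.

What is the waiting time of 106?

11

Timeline: | 102 0-5 | 103 5-6 | 105 6-12 | 104 12-18 | 106 18-23 | 101 23-24 |
Completion: 101=24  102=5  103=6  104=18  105=12  106=23
Turnaround (C−A): 101=24  102=5  103=3  104=14  105=8  106=16
Waiting(106) = turnaround − burst = 16 − 5 = 11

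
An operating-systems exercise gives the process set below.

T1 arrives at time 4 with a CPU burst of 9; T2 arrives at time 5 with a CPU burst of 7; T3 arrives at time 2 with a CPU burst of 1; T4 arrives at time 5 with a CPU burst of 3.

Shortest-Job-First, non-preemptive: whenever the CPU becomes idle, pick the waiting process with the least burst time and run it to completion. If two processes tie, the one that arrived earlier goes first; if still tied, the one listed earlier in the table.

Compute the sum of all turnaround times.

Schedule: | idle 0-2 | T3 2-3 | idle 3-4 | T1 4-13 | T4 13-16 | T2 16-23 |
Completion: T1=13  T2=23  T3=3  T4=16
Turnaround (C−A): T1=9  T2=18  T3=1  T4=11
Turnaround = completion − arrival: T1=9, T2=18, T3=1, T4=11
Total turnaround = 9 + 18 + 1 + 11 = 39

39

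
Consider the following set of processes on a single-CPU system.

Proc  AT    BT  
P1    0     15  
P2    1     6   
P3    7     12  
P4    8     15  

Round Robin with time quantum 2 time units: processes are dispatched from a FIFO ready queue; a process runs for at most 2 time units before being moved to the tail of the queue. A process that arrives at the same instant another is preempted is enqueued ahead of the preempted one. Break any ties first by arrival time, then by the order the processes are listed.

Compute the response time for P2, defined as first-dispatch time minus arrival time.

1

Schedule: | P1 0-2 | P2 2-4 | P1 4-6 | P2 6-8 | P1 8-10 | P3 10-12 | P4 12-14 | P2 14-16 | P1 16-18 | P3 18-20 | P4 20-22 | P1 22-24 | P3 24-26 | P4 26-28 | P1 28-30 | P3 30-32 | P4 32-34 | P1 34-36 | P3 36-38 | P4 38-40 | P1 40-41 | P3 41-43 | P4 43-48 |
Completion: P1=41  P2=16  P3=43  P4=48
Turnaround (C−A): P1=41  P2=15  P3=36  P4=40
Response(P2) = first start − arrival = 2 − 1 = 1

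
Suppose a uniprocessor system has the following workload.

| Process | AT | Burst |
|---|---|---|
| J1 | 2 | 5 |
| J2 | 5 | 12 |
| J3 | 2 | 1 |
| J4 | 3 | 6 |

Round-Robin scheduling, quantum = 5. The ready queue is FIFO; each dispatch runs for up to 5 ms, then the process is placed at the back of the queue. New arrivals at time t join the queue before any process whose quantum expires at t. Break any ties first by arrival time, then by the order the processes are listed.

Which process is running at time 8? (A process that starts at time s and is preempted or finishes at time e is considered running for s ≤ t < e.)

J4

Schedule: | idle 0-2 | J1 2-7 | J3 7-8 | J4 8-13 | J2 13-18 | J4 18-19 | J2 19-26 |
Completion: J1=7  J2=26  J3=8  J4=19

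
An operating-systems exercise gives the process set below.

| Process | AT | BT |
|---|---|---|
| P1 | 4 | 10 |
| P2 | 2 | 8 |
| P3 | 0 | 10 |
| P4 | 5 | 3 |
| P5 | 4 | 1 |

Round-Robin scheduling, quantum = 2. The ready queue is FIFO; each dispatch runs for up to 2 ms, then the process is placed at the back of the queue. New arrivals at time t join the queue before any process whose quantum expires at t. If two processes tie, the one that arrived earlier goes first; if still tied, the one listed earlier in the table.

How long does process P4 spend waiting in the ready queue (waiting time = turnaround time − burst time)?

12

Gantt: | P3 0-2 | P2 2-4 | P3 4-6 | P1 6-8 | P5 8-9 | P2 9-11 | P4 11-13 | P3 13-15 | P1 15-17 | P2 17-19 | P4 19-20 | P3 20-22 | P1 22-24 | P2 24-26 | P3 26-28 | P1 28-32 |
Completion: P1=32  P2=26  P3=28  P4=20  P5=9
Turnaround (C−A): P1=28  P2=24  P3=28  P4=15  P5=5
Waiting(P4) = turnaround − burst = 15 − 3 = 12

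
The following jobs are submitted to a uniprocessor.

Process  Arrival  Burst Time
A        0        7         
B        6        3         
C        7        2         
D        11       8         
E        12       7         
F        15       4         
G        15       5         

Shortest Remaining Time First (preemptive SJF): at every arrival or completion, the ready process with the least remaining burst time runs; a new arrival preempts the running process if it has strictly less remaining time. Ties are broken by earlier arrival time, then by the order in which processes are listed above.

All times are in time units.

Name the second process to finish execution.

C

Gantt: | A 0-7 | C 7-9 | B 9-12 | E 12-19 | F 19-23 | G 23-28 | D 28-36 |
Completion: A=7  B=12  C=9  D=36  E=19  F=23  G=28
Finish order: A → C → B → E → F → G → D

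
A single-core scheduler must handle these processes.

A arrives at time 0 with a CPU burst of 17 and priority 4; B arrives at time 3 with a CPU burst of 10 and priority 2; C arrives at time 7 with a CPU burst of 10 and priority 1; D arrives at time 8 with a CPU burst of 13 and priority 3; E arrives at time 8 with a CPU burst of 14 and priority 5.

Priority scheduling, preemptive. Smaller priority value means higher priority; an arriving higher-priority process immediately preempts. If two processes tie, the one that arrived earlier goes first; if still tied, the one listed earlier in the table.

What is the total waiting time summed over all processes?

100

Schedule: | A 0-3 | B 3-7 | C 7-17 | B 17-23 | D 23-36 | A 36-50 | E 50-64 |
Completion: A=50  B=23  C=17  D=36  E=64
Turnaround (C−A): A=50  B=20  C=10  D=28  E=56
Waiting = turnaround − burst: A=33, B=10, C=0, D=15, E=42
Total waiting = 33 + 10 + 0 + 15 + 42 = 100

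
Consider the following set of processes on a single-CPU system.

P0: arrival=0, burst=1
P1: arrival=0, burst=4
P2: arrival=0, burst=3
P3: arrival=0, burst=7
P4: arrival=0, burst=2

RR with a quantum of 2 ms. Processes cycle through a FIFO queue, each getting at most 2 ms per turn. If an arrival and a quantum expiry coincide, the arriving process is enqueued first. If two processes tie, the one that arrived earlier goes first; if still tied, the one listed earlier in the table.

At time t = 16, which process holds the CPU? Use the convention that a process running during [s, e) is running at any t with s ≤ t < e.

Gantt: | P0 0-1 | P1 1-3 | P2 3-5 | P3 5-7 | P4 7-9 | P1 9-11 | P2 11-12 | P3 12-17 |
Completion: P0=1  P1=11  P2=12  P3=17  P4=9

P3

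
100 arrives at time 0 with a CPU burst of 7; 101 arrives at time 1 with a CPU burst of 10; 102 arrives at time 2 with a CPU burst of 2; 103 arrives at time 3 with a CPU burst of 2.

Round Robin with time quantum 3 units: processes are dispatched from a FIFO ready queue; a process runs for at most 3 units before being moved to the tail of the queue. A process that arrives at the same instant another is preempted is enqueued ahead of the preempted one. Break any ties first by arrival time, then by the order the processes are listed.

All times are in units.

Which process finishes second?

Gantt: | 100 0-3 | 101 3-6 | 102 6-8 | 103 8-10 | 100 10-13 | 101 13-16 | 100 16-17 | 101 17-21 |
Completion: 100=17  101=21  102=8  103=10
Turnaround (C−A): 100=17  101=20  102=6  103=7
Finish order: 102 → 103 → 100 → 101

103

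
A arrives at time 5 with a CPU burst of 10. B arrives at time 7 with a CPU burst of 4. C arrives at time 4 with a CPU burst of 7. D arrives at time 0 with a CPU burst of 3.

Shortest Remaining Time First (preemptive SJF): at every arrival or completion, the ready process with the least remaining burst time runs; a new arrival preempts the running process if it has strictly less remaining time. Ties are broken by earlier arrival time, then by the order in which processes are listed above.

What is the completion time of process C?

11

Gantt: | D 0-3 | idle 3-4 | C 4-11 | B 11-15 | A 15-25 |
Completion: A=25  B=15  C=11  D=3
Turnaround (C−A): A=20  B=8  C=7  D=3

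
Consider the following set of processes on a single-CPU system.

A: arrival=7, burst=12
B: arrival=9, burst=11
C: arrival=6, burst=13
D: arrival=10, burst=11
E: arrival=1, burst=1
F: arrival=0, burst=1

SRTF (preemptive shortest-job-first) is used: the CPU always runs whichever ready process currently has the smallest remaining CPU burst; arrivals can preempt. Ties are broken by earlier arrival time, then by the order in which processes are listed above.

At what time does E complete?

2

Gantt: | F 0-1 | E 1-2 | idle 2-6 | C 6-19 | B 19-30 | D 30-41 | A 41-53 |
Completion: A=53  B=30  C=19  D=41  E=2  F=1
Turnaround (C−A): A=46  B=21  C=13  D=31  E=1  F=1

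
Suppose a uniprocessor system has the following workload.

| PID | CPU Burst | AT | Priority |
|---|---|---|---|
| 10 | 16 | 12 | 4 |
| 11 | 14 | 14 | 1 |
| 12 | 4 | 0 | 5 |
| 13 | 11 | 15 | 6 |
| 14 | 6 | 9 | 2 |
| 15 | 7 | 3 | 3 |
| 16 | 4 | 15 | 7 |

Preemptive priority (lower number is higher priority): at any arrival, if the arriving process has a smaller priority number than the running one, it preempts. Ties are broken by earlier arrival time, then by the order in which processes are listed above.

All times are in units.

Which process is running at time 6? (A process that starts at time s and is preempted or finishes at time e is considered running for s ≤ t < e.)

Gantt: | 12 0-3 | 15 3-9 | 14 9-14 | 11 14-28 | 14 28-29 | 15 29-30 | 10 30-46 | 12 46-47 | 13 47-58 | 16 58-62 |
Completion: 10=46  11=28  12=47  13=58  14=29  15=30  16=62

15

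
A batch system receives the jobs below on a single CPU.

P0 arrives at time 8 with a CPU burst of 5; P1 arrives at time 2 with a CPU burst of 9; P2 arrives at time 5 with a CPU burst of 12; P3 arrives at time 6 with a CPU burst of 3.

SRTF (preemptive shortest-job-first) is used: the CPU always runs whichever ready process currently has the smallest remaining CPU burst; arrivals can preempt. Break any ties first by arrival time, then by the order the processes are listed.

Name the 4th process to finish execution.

P2

Gantt: | idle 0-2 | P1 2-6 | P3 6-9 | P1 9-14 | P0 14-19 | P2 19-31 |
Completion: P0=19  P1=14  P2=31  P3=9
Turnaround (C−A): P0=11  P1=12  P2=26  P3=3
Finish order: P3 → P1 → P0 → P2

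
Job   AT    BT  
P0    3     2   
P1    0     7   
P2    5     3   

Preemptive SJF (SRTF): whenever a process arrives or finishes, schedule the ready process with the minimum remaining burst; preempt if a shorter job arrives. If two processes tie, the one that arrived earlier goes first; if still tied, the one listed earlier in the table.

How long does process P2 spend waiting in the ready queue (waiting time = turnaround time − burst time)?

Timeline: | P1 0-3 | P0 3-5 | P2 5-8 | P1 8-12 |
Completion: P0=5  P1=12  P2=8
Waiting(P2) = turnaround − burst = 3 − 3 = 0

0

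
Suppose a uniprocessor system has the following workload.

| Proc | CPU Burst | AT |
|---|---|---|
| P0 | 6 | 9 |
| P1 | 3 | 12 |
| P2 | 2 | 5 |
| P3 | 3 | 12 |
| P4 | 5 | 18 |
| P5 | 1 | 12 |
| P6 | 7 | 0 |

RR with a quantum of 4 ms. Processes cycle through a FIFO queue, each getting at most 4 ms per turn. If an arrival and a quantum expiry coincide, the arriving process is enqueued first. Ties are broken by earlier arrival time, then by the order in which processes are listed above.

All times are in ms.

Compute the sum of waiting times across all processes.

25

Schedule: | P6 0-7 | P2 7-9 | P0 9-13 | P1 13-16 | P3 16-19 | P5 19-20 | P0 20-22 | P4 22-27 |
Completion: P0=22  P1=16  P2=9  P3=19  P4=27  P5=20  P6=7
Waiting = turnaround − burst: P0=7, P1=1, P2=2, P3=4, P4=4, P5=7, P6=0
Total waiting = 7 + 1 + 2 + 4 + 4 + 7 + 0 = 25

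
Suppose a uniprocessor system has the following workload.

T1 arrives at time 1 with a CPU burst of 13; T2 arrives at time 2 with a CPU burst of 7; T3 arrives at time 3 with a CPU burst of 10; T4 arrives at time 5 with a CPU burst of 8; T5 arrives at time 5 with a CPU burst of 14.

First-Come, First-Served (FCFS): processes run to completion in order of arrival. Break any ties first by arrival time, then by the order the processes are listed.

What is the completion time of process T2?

Schedule: | idle 0-1 | T1 1-14 | T2 14-21 | T3 21-31 | T4 31-39 | T5 39-53 |
Completion: T1=14  T2=21  T3=31  T4=39  T5=53
Turnaround (C−A): T1=13  T2=19  T3=28  T4=34  T5=48

21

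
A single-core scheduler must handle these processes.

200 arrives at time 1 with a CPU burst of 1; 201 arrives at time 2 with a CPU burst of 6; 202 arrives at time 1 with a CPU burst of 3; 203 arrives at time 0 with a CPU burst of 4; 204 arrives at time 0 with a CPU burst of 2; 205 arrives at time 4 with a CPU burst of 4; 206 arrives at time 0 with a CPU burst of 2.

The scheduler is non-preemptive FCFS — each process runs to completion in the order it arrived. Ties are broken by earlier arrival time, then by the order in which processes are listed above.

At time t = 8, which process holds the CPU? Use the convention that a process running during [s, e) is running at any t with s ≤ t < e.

Schedule: | 203 0-4 | 204 4-6 | 206 6-8 | 200 8-9 | 202 9-12 | 201 12-18 | 205 18-22 |
Completion: 200=9  201=18  202=12  203=4  204=6  205=22  206=8

200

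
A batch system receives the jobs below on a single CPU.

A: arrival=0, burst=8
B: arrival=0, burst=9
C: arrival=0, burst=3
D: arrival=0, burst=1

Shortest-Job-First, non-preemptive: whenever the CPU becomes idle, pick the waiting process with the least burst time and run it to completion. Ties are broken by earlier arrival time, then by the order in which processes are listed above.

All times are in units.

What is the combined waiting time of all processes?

17

Schedule: | D 0-1 | C 1-4 | A 4-12 | B 12-21 |
Completion: A=12  B=21  C=4  D=1
Turnaround (C−A): A=12  B=21  C=4  D=1
Waiting = turnaround − burst: A=4, B=12, C=1, D=0
Total waiting = 4 + 12 + 1 + 0 = 17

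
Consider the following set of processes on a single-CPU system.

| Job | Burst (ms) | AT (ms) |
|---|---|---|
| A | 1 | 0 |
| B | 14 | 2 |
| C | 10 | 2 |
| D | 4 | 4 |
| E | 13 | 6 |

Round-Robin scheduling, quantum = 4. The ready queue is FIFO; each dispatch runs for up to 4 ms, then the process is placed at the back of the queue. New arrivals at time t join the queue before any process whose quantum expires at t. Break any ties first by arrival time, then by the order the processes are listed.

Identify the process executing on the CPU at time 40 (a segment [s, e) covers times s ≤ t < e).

B

Gantt: | A 0-1 | idle 1-2 | B 2-6 | C 6-10 | D 10-14 | E 14-18 | B 18-22 | C 22-26 | E 26-30 | B 30-34 | C 34-36 | E 36-40 | B 40-42 | E 42-43 |
Completion: A=1  B=42  C=36  D=14  E=43
Turnaround (C−A): A=1  B=40  C=34  D=10  E=37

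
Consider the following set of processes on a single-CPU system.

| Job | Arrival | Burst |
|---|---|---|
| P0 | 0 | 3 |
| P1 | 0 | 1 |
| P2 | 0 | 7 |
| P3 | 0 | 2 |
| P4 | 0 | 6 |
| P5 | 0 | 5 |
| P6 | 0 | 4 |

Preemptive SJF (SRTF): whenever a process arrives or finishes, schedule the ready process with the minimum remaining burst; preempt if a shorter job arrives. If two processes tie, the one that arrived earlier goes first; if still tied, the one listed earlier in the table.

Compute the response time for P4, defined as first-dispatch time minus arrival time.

15

Gantt: | P1 0-1 | P3 1-3 | P0 3-6 | P6 6-10 | P5 10-15 | P4 15-21 | P2 21-28 |
Completion: P0=6  P1=1  P2=28  P3=3  P4=21  P5=15  P6=10
Response(P4) = first start − arrival = 15 − 0 = 15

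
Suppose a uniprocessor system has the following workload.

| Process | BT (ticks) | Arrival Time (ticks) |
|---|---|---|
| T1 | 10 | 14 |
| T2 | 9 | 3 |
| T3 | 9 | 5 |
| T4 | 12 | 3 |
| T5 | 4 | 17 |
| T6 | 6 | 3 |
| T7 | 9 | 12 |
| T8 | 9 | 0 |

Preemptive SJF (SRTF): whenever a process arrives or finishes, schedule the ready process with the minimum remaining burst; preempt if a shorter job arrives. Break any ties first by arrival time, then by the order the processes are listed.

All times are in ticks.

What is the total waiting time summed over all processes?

155

Gantt: | T8 0-9 | T6 9-15 | T2 15-17 | T5 17-21 | T2 21-28 | T3 28-37 | T7 37-46 | T1 46-56 | T4 56-68 |
Completion: T1=56  T2=28  T3=37  T4=68  T5=21  T6=15  T7=46  T8=9
Waiting = turnaround − burst: T1=32, T2=16, T3=23, T4=53, T5=0, T6=6, T7=25, T8=0
Total waiting = 32 + 16 + 23 + 53 + 0 + 6 + 25 + 0 = 155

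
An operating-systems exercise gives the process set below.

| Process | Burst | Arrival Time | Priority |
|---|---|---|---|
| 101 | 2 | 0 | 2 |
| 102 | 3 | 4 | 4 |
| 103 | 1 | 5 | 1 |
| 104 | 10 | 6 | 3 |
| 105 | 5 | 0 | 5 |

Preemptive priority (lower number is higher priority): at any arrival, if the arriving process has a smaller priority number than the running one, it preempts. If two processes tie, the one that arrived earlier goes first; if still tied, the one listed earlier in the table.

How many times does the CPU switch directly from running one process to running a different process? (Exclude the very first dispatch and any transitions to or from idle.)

6

Schedule: | 101 0-2 | 105 2-4 | 102 4-5 | 103 5-6 | 104 6-16 | 102 16-18 | 105 18-21 |
Completion: 101=2  102=18  103=6  104=16  105=21
Turnaround (C−A): 101=2  102=14  103=1  104=10  105=21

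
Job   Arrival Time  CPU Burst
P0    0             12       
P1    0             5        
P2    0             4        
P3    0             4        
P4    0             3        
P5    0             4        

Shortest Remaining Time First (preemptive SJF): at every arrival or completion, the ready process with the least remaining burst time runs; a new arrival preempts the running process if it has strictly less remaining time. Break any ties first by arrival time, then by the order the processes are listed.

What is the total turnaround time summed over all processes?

Schedule: | P4 0-3 | P2 3-7 | P3 7-11 | P5 11-15 | P1 15-20 | P0 20-32 |
Completion: P0=32  P1=20  P2=7  P3=11  P4=3  P5=15
Turnaround (C−A): P0=32  P1=20  P2=7  P3=11  P4=3  P5=15
Turnaround = completion − arrival: P0=32, P1=20, P2=7, P3=11, P4=3, P5=15
Total turnaround = 32 + 20 + 7 + 11 + 3 + 15 = 88

88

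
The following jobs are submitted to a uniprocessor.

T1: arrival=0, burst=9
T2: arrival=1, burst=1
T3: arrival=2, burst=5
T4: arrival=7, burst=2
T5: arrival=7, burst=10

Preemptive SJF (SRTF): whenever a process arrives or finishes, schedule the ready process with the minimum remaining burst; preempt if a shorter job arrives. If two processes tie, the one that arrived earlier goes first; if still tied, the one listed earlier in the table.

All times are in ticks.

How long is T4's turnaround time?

2

Schedule: | T1 0-1 | T2 1-2 | T3 2-7 | T4 7-9 | T1 9-17 | T5 17-27 |
Completion: T1=17  T2=2  T3=7  T4=9  T5=27
Turnaround (C−A): T1=17  T2=1  T3=5  T4=2  T5=20
Turnaround(T4) = completion − arrival = 9 − 7 = 2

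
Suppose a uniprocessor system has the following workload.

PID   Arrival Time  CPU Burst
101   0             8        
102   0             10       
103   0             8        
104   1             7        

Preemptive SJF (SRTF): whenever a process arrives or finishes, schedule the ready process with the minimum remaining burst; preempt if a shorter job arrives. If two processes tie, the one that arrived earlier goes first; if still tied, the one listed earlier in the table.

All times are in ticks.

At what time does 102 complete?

33

Gantt: | 101 0-8 | 104 8-15 | 103 15-23 | 102 23-33 |
Completion: 101=8  102=33  103=23  104=15
Turnaround (C−A): 101=8  102=33  103=23  104=14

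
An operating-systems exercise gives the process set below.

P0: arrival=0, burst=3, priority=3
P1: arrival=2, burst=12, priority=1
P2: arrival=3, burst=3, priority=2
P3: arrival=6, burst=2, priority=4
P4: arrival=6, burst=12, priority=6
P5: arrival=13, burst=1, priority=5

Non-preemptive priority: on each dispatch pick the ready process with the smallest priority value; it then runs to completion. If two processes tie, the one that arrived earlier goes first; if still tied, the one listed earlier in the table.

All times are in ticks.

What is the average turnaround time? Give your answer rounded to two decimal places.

13.33

Timeline: | P0 0-3 | P1 3-15 | P2 15-18 | P3 18-20 | P5 20-21 | P4 21-33 |
Completion: P0=3  P1=15  P2=18  P3=20  P4=33  P5=21
Turnaround (C−A): P0=3  P1=13  P2=15  P3=14  P4=27  P5=8
Turnaround times: P0=3, P1=13, P2=15, P3=14, P4=27, P5=8
Average turnaround = (3+13+15+14+27+8) / 6 = 80/6 = 13.33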